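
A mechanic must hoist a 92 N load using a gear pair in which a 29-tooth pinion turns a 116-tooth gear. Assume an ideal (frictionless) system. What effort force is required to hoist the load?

Gear pair MA = 116/29 = 4.
Effort = load / MA = 92 / 4 = 23 N.

23 N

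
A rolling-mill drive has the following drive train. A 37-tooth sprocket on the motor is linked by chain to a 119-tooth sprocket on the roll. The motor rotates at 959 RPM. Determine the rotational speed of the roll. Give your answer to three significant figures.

the motor → the roll (chain, 119/37): 959 ÷ 3.2162 = 298.18 RPM

298 RPM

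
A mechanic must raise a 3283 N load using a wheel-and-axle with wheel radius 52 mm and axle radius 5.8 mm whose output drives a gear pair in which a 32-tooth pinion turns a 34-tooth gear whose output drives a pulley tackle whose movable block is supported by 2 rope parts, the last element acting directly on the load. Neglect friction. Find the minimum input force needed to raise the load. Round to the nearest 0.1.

172.3 N

Wheel-and-axle MA = R/r = 52/5.8 = 8.9655.
Gear pair MA = 34/32 = 1.0625.
Block-and-tackle MA = number of supporting rope parts = 2.
Combined ideal MA = 8.9655 × 1.0625 × 2 = 19.052.
Effort = load / MA = 3283 / 19.052 = 172.32 N.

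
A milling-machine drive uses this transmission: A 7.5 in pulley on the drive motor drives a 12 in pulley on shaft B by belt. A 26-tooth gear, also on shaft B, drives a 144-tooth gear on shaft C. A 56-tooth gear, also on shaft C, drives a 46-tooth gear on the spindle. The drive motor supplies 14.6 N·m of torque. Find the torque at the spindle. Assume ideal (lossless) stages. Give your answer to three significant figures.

After the belt (12/7.5): 14.6 × 1.6 = 23.36 N·m
After the gear mesh (144/26): 23.36 × 5.5385 = 129.38 N·m
After the gear mesh (46/56): 129.38 × 0.82143 = 106.28 N·m

106 N·m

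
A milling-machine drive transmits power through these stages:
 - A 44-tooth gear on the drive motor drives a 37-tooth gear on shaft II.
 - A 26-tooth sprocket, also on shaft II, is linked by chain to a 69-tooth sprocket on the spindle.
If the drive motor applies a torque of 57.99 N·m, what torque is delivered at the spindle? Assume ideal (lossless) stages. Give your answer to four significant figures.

129.4 N·m

gear mesh 37/44 = 0.84091 → τ = 57.99·0.84091 = 48.764 N·m
chain 69/26 = 2.6538 → τ = 48.764·2.6538 = 129.41 N·m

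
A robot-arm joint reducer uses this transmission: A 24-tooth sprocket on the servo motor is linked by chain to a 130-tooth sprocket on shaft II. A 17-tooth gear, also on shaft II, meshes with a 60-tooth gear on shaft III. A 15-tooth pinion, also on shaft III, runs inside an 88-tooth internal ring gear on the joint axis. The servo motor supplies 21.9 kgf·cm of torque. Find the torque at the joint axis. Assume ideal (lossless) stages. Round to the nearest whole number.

2456 kgf·cm

chain 130/24 = 5.4167 → τ = 21.9·5.4167 = 118.62 kgf·cm
gear mesh 60/17 = 3.5294 → τ = 118.62·3.5294 = 418.68 kgf·cm
internal gear 88/15 = 5.8667 → τ = 418.68·5.8667 = 2456.2 kgf·cm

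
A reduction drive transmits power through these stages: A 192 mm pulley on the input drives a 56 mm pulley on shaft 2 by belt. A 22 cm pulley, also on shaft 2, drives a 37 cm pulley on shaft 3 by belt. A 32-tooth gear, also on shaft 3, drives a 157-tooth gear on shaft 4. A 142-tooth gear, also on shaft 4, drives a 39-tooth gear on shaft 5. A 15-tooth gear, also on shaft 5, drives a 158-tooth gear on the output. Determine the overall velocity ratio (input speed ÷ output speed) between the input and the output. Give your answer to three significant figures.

Each stage contributes driven/driver: belt 56/192 = 0.29167, belt 37/22 = 1.6818, gear mesh 157/32 = 4.9062, gear mesh 39/142 = 0.27465, gear mesh 158/15 = 10.533.
Overall: 0.29167 × 1.6818 × 4.9062 × 0.27465 × 10.533 = 6.9624.

6.96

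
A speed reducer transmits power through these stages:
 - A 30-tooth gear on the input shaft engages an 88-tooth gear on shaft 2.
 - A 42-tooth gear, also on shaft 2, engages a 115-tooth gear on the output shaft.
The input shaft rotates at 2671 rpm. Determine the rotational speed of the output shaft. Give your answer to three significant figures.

gear mesh 88/30 = 2.9333 → 2671/2.9333 = 910.57 rpm
gear mesh 115/42 = 2.7381 → 910.57/2.7381 = 332.56 rpm

333 rpm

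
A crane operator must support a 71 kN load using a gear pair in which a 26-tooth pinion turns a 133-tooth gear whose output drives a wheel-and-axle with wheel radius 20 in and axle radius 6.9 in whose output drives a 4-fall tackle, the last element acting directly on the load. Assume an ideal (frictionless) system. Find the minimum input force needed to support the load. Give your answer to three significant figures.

Gear pair MA = 133/26 = 5.1154.
Wheel-and-axle MA = R/r = 20/6.9 = 2.8986.
Block-and-tackle MA = number of supporting rope parts = 4.
Combined ideal MA = 5.1154 × 2.8986 × 4 = 59.309.
Effort = load / MA = 71 / 59.309 = 1.1971 kN.

1.20 kN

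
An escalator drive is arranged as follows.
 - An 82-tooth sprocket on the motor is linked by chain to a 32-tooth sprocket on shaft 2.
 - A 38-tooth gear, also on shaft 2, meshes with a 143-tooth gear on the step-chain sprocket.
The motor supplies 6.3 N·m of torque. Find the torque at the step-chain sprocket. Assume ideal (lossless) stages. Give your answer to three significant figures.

After the chain (32/82): 6.3 × 0.39024 = 2.4585 N·m
After the gear mesh (143/38): 2.4585 × 3.7632 = 9.2519 N·m

9.25 N·m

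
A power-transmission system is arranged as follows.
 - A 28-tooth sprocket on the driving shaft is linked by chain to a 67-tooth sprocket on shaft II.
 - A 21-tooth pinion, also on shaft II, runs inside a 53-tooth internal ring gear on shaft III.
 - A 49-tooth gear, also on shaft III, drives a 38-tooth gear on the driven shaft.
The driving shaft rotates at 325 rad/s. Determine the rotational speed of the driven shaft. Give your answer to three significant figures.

69.4 rad/s

the driving shaft → shaft II (chain, 67/28): 325 ÷ 2.3929 = 135.82 rad/s
shaft II → shaft III (internal gear, 53/21): 135.82 ÷ 2.5238 = 53.816 rad/s
shaft III → the driven shaft (gear mesh, 38/49): 53.816 ÷ 0.77551 = 69.394 rad/s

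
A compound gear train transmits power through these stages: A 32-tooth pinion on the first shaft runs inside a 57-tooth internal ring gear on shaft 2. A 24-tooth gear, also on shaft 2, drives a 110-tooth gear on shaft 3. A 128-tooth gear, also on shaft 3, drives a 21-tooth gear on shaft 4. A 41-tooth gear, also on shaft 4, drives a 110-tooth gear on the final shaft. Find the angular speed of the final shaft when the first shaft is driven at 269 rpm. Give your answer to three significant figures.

internal gear 57/32 = 1.7812 → 269/1.7812 = 151.02 rpm
gear mesh 110/24 = 4.5833 → 151.02/4.5833 = 32.949 rpm
gear mesh 21/128 = 0.16406 → 32.949/0.16406 = 200.83 rpm
gear mesh 110/41 = 2.6829 → 200.83/2.6829 = 74.856 rpm

74.9 rpm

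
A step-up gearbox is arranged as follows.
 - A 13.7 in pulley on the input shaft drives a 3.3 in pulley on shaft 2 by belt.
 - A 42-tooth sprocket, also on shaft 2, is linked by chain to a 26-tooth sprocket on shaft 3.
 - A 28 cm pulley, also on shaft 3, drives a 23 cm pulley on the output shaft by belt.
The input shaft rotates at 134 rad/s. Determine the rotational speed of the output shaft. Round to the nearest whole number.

1094 rad/s

Belt: ratio = 3.3/13.7 = 0.24088, so shaft 2 turns at 134 / 0.24088 = 556.3 rad/s.
Chain: ratio = 26/42 = 0.61905, so shaft 3 turns at 556.3 / 0.61905 = 898.64 rad/s.
Belt: ratio = 23/28 = 0.82143, so the output shaft turns at 898.64 / 0.82143 = 1094 rad/s.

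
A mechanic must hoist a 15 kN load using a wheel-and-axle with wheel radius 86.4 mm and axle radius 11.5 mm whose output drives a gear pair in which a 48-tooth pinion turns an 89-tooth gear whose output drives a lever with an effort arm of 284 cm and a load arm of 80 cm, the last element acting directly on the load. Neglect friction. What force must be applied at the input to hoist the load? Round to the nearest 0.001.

Wheel-and-axle MA = R/r = 86.4/11.5 = 7.513.
Gear pair MA = 89/48 = 1.8542.
Lever MA = effort arm / load arm = 284/80 = 3.55.
Combined ideal MA = 7.513 × 1.8542 × 3.55 = 49.453.
Effort = load / MA = 15 / 49.453 = 0.30332 kN.

0.303 kN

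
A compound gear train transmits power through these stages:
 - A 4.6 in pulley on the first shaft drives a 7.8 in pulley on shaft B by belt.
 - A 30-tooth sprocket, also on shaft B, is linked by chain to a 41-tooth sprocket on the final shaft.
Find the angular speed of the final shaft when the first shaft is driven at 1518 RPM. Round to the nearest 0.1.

655.0 RPM

Belt: ratio = 7.8/4.6 = 1.6957, so shaft B turns at 1518 / 1.6957 = 895.23 RPM.
Chain: ratio = 41/30 = 1.3667, so the final shaft turns at 895.23 / 1.3667 = 655.05 RPM.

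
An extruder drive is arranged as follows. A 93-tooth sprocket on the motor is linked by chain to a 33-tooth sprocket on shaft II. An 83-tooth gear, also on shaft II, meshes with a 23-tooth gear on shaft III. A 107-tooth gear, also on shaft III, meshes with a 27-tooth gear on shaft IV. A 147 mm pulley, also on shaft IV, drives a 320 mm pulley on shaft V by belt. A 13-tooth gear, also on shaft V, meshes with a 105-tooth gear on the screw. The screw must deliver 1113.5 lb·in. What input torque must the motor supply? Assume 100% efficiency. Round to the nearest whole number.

Overall ratio R = 0.35484 × 0.27711 × 0.25234 × 2.1769 × 8.0769 = 0.43625.
Input torque = output torque / R = 1113.5 / 0.43625 = 2552.4 lb·in.

2552 lb·in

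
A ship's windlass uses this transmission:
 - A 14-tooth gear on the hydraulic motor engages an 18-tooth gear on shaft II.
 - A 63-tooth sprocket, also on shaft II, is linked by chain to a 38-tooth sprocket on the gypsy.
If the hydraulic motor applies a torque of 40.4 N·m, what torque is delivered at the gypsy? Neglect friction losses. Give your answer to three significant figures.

Gear mesh: ratio = 18/14 = 1.2857; torque at shaft II = 40.4 × 1.2857 = 51.943 N·m.
Chain: ratio = 38/63 = 0.60317; torque at the gypsy = 51.943 × 0.60317 = 31.331 N·m.

31.3 N·m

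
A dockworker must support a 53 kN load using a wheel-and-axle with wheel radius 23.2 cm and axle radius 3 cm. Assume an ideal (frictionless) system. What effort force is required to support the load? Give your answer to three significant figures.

Wheel-and-axle MA = R/r = 23.2/3 = 7.7333.
Effort = load / MA = 53 / 7.7333 = 6.8534 kN.

6.85 kN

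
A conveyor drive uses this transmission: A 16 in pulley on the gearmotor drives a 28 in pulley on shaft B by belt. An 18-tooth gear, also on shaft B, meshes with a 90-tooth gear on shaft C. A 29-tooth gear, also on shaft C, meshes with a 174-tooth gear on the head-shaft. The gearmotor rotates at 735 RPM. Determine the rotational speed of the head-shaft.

14 RPM

the gearmotor → shaft B (belt, 28/16): 735 ÷ 1.75 = 420 RPM
shaft B → shaft C (gear mesh, 90/18): 420 ÷ 5 = 84 RPM
shaft C → the head-shaft (gear mesh, 174/29): 84 ÷ 6 = 14 RPM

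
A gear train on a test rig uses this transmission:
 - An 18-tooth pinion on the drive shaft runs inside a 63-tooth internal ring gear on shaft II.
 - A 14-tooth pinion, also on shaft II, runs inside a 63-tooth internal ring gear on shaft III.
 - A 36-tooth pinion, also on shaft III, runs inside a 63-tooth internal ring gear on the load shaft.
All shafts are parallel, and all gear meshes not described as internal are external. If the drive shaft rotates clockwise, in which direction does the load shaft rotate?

clockwise

the drive shaft → shaft II: internal mesh, same direction → CW.
shaft II → shaft III: internal mesh, same direction → CW.
shaft III → the load shaft: internal mesh, same direction → CW.
0 reversals in total — an even number — so the load shaft turns the same way as the drive shaft.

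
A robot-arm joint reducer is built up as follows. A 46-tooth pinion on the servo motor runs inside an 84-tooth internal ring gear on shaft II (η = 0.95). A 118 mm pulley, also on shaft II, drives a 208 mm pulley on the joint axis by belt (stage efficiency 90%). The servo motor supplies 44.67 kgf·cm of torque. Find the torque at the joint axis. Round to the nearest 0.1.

Internal gear: ratio = 84/46 = 1.8261; torque at shaft II = 44.67 × 1.8261 × 0.95 = 77.493 kgf·cm.
Belt: ratio = 208/118 = 1.7627; torque at the joint axis = 77.493 × 1.7627 × 0.90 = 122.94 kgf·cm.

122.9 kgf·cm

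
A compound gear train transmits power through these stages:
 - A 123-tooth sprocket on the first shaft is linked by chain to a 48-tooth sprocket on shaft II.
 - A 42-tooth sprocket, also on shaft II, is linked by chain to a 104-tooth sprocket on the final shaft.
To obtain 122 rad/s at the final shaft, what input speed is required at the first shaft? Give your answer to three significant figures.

118 rad/s

Overall ratio R = 0.39024 × 2.4762 = 0.96632.
Required input speed = output speed × R = 122 × 0.96632 = 117.89 rad/s.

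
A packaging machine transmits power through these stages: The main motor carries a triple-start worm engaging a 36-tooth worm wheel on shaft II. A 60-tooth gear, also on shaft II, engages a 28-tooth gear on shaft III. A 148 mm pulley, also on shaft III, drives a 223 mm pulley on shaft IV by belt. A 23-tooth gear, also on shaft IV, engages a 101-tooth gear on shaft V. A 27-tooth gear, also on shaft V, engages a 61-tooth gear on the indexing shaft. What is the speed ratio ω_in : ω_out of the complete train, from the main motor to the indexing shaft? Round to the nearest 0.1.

Each stage contributes driven/driver: worm 36/3 = 12, gear mesh 28/60 = 0.46667, belt 223/148 = 1.5068, gear mesh 101/23 = 4.3913, gear mesh 61/27 = 2.2593.
Overall: 12 × 0.46667 × 1.5068 × 4.3913 × 2.2593 = 83.713.

83.7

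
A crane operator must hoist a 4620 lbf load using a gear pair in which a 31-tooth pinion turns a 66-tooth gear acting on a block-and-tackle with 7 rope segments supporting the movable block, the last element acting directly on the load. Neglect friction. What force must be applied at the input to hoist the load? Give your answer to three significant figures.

310 lbf

Gear pair MA = 66/31 = 2.129.
Block-and-tackle MA = number of supporting rope parts = 7.
Combined ideal MA = 2.129 × 7 = 14.903.
Effort = load / MA = 4620 / 14.903 = 310 lbf.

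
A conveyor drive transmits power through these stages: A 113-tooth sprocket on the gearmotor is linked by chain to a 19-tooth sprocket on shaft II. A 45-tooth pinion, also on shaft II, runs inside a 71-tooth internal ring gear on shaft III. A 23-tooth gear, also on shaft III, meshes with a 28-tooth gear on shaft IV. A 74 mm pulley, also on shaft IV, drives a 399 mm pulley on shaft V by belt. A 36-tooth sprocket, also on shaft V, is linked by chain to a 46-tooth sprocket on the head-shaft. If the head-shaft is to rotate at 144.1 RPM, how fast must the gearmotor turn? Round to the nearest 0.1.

Overall ratio R = 0.16814 × 1.5778 × 1.2174 × 5.3919 × 1.2778 = 2.2251.
Required input speed = output speed × R = 144.1 × 2.2251 = 320.64 RPM.

320.6 RPM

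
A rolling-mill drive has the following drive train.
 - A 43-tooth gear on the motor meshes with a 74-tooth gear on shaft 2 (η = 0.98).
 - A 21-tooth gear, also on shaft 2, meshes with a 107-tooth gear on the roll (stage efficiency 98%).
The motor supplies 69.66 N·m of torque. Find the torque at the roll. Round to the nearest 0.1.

586.6 N·m

Gear mesh: ratio = 74/43 = 1.7209; torque at shaft 2 = 69.66 × 1.7209 × 0.98 = 117.48 N·m.
Gear mesh: ratio = 107/21 = 5.0952; torque at the roll = 117.48 × 5.0952 × 0.98 = 586.63 N·m.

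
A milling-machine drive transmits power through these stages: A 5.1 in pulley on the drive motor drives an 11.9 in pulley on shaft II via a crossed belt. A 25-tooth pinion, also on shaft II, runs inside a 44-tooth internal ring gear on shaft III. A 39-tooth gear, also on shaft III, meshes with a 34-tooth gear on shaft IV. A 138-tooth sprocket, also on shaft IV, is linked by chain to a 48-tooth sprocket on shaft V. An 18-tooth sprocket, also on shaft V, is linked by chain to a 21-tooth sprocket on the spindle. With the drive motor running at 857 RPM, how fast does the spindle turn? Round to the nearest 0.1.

the drive motor → shaft II (belt, 11.9/5.1): 857 ÷ 2.3333 = 367.29 RPM
shaft II → shaft III (internal gear, 44/25): 367.29 ÷ 1.76 = 208.69 RPM
shaft III → shaft IV (gear mesh, 34/39): 208.69 ÷ 0.87179 = 239.37 RPM
shaft IV → shaft V (chain, 48/138): 239.37 ÷ 0.34783 = 688.2 RPM
shaft V → the spindle (chain, 21/18): 688.2 ÷ 1.1667 = 589.89 RPM

589.9 RPM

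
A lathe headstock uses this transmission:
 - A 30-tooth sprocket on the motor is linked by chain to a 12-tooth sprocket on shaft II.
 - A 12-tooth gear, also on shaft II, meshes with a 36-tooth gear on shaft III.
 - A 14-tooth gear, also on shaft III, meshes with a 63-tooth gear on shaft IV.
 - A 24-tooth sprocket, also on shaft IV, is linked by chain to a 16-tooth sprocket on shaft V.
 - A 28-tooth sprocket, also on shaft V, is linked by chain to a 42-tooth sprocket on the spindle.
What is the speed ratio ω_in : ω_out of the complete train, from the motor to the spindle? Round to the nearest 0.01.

5.40

Each stage contributes driven/driver: chain 12/30 = 0.4, gear mesh 36/12 = 3, gear mesh 63/14 = 4.5, chain 16/24 = 0.66667, chain 42/28 = 1.5.
Overall: 0.4 × 3 × 4.5 × 0.66667 × 1.5 = 5.4.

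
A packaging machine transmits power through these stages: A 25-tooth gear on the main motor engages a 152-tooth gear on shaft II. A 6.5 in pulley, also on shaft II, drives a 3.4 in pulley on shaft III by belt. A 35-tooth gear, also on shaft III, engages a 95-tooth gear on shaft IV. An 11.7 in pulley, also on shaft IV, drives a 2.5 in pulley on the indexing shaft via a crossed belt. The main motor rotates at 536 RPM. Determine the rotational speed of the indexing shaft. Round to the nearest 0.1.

gear mesh 152/25 = 6.08 → 536/6.08 = 88.158 RPM
belt 3.4/6.5 = 0.52308 → 88.158/0.52308 = 168.54 RPM
gear mesh 95/35 = 2.7143 → 168.54/2.7143 = 62.093 RPM
belt 2.5/11.7 = 0.21368 → 62.093/0.21368 = 290.59 RPM

290.6 RPM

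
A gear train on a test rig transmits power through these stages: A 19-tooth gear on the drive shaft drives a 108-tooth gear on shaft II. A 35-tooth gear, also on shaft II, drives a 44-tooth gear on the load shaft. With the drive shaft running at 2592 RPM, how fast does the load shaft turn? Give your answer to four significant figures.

362.7 RPM

Gear mesh: ratio = 108/19 = 5.6842, so shaft II turns at 2592 / 5.6842 = 456 RPM.
Gear mesh: ratio = 44/35 = 1.2571, so the load shaft turns at 456 / 1.2571 = 362.73 RPM.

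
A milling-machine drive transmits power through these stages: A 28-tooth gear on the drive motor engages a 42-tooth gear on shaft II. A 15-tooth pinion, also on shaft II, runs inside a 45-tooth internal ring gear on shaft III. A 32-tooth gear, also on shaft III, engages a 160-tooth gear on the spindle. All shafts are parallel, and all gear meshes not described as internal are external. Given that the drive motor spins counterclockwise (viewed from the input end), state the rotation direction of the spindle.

the drive motor → shaft II: external mesh, 1 reversal → CW.
shaft II → shaft III: internal mesh, same direction → CW.
shaft III → the spindle: external mesh, 1 reversal → CCW.
2 reversals in total — an even number — so the spindle turns the same way as the drive motor.

counterclockwise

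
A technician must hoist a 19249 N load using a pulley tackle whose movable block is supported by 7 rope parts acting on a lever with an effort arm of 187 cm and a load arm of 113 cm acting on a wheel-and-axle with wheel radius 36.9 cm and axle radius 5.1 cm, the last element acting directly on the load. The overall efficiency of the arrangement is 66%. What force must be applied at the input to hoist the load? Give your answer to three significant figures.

Block-and-tackle MA = number of supporting rope parts = 7.
Lever MA = effort arm / load arm = 187/113 = 1.6549.
Wheel-and-axle MA = R/r = 36.9/5.1 = 7.2353.
Combined ideal MA = 7 × 1.6549 × 7.2353 = 83.814.
Actual MA = 83.814 × 0.66 = 55.317.
Effort = load / actual MA = 19249 / 55.317 = 347.97 N.

348 N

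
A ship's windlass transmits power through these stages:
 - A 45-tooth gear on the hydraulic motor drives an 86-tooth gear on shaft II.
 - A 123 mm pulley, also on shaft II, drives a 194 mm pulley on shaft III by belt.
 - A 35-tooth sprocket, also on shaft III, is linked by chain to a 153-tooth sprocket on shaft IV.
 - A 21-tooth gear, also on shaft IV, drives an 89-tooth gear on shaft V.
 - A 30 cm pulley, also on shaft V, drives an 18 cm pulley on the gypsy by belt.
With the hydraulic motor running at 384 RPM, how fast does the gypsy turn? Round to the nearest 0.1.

Gear mesh: ratio = 86/45 = 1.9111, so shaft II turns at 384 / 1.9111 = 200.93 RPM.
Belt: ratio = 194/123 = 1.5772, so shaft III turns at 200.93 / 1.5772 = 127.39 RPM.
Chain: ratio = 153/35 = 4.3714, so shaft IV turns at 127.39 / 4.3714 = 29.142 RPM.
Gear mesh: ratio = 89/21 = 4.2381, so shaft V turns at 29.142 / 4.2381 = 6.8763 RPM.
Belt: ratio = 18/30 = 0.6, so the gypsy turns at 6.8763 / 0.6 = 11.46 RPM.

11.5 RPM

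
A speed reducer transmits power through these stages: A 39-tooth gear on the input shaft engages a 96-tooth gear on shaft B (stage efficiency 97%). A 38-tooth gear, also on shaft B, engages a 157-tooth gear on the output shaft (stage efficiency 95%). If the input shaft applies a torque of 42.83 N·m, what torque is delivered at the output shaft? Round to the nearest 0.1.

401.4 N·m

Gear mesh: ratio = 96/39 = 2.4615; torque at shaft B = 42.83 × 2.4615 × 0.97 = 102.26 N·m.
Gear mesh: ratio = 157/38 = 4.1316; torque at the output shaft = 102.26 × 4.1316 × 0.95 = 401.39 N·m.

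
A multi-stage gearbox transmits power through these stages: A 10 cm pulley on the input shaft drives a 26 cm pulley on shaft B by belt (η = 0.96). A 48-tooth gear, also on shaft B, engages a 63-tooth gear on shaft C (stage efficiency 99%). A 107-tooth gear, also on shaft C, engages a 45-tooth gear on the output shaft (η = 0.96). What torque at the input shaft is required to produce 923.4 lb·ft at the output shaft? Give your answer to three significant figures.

Overall ratio R = 2.6 × 1.3125 × 0.42056 = 1.4352; overall efficiency η = 0.96 × 0.99 × 0.96 = 0.9124.
Input torque = output torque / (R × η) = 923.4 / (1.4352 × 0.9124) = 705.2 lb·ft.

705 lb·ft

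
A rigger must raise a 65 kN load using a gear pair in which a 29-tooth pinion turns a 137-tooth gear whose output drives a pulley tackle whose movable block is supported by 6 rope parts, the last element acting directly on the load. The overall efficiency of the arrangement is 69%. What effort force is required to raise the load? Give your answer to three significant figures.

Gear pair MA = 137/29 = 4.7241.
Block-and-tackle MA = number of supporting rope parts = 6.
Combined ideal MA = 4.7241 × 6 = 28.345.
Actual MA = 28.345 × 0.69 = 19.558.
Effort = load / actual MA = 65 / 19.558 = 3.3235 kN.

3.32 kN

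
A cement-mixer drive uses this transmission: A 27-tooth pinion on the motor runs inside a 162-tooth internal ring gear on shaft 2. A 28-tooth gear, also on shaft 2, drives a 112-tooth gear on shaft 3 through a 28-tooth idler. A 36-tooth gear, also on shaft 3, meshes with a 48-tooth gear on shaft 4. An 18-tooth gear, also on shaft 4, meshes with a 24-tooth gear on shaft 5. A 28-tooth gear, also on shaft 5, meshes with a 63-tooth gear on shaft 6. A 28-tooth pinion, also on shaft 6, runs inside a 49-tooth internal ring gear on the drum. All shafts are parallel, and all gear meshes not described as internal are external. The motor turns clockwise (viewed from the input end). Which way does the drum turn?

anticlockwise

the motor → shaft 2: internal mesh, same direction → CW.
shaft 2 → shaft 3: driver → idler → driven is 2 external meshes, 2 reversals → CW.
shaft 3 → shaft 4: external mesh, 1 reversal → CCW.
shaft 4 → shaft 5: external mesh, 1 reversal → CW.
shaft 5 → shaft 6: external mesh, 1 reversal → CCW.
shaft 6 → the drum: internal mesh, same direction → CCW.
5 reversals in total — an odd number — so the drum turns opposite to the motor.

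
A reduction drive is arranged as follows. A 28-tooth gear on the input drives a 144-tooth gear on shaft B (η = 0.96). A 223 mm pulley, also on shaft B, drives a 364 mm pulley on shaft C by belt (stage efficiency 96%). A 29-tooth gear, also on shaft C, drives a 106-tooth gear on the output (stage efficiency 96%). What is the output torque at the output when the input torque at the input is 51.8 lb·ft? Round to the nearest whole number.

After the gear mesh (144/28): 51.8 × 5.1429 × 0.96 = 255.74 lb·ft
After the belt (364/223): 255.74 × 1.6323 × 0.96 = 400.75 lb·ft
After the gear mesh (106/29): 400.75 × 3.6552 × 0.96 = 1406.2 lb·ft

1406 lb·ft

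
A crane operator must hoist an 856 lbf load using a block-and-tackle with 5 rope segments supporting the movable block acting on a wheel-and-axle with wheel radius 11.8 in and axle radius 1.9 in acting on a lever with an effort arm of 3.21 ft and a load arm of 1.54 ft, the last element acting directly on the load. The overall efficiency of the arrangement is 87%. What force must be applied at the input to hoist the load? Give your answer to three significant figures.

Block-and-tackle MA = number of supporting rope parts = 5.
Wheel-and-axle MA = R/r = 11.8/1.9 = 6.2105.
Lever MA = effort arm / load arm = 3.21/1.54 = 2.0844.
Combined ideal MA = 5 × 6.2105 × 2.0844 = 64.727.
Actual MA = 64.727 × 0.87 = 56.312.
Effort = load / actual MA = 856 / 56.312 = 15.201 lbf.

15.2 lbf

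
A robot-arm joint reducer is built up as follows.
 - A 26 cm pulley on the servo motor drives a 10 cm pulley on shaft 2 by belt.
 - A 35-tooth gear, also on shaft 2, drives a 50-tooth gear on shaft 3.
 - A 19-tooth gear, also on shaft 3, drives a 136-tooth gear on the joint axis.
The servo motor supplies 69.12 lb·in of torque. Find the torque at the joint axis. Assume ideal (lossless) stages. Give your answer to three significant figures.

After the belt (10/26): 69.12 × 0.38462 = 26.585 lb·in
After the gear mesh (50/35): 26.585 × 1.4286 = 37.978 lb·in
After the gear mesh (136/19): 37.978 × 7.1579 = 271.84 lb·in

272 lb·in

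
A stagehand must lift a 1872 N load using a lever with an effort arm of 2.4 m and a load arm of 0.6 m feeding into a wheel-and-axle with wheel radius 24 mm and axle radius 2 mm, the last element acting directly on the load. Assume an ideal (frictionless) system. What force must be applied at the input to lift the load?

39 N

Lever MA = effort arm / load arm = 2.4/0.6 = 4.
Wheel-and-axle MA = R/r = 24/2 = 12.
Combined ideal MA = 4 × 12 = 48.
Effort = load / MA = 1872 / 48 = 39 N.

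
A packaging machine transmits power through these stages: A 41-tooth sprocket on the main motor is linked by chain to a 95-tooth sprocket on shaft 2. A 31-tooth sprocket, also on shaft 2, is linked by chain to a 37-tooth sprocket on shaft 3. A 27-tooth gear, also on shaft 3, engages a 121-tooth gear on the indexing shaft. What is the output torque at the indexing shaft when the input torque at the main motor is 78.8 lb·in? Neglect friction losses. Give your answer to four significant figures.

After the chain (95/41): 78.8 × 2.3171 = 182.59 lb·in
After the chain (37/31): 182.59 × 1.1935 = 217.92 lb·in
After the gear mesh (121/27): 217.92 × 4.4815 = 976.62 lb·in

976.6 lb·in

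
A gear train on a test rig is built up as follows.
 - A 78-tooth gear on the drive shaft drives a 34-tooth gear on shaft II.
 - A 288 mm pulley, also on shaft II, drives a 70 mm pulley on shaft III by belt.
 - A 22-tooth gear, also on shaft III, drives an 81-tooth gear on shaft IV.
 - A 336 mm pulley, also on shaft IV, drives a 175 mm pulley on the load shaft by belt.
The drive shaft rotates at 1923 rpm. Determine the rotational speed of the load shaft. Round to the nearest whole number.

gear mesh 34/78 = 0.4359 → 1923/0.4359 = 4411.6 rpm
belt 70/288 = 0.24306 → 4411.6/0.24306 = 18151 rpm
gear mesh 81/22 = 3.6818 → 18151/3.6818 = 4929.8 rpm
belt 175/336 = 0.52083 → 4929.8/0.52083 = 9465.2 rpm

9465 rpm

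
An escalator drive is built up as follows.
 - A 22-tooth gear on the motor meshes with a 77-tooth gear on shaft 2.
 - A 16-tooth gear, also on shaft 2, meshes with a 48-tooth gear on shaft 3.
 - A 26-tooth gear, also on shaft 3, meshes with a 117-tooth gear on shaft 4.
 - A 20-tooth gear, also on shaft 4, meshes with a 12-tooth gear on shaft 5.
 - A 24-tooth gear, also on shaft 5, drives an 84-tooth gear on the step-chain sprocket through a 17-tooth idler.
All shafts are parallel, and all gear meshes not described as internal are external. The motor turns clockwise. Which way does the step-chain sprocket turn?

clockwise

the motor → shaft 2: external mesh, 1 reversal → CCW.
shaft 2 → shaft 3: external mesh, 1 reversal → CW.
shaft 3 → shaft 4: external mesh, 1 reversal → CCW.
shaft 4 → shaft 5: external mesh, 1 reversal → CW.
shaft 5 → the step-chain sprocket: driver → idler → driven is 2 external meshes, 2 reversals → CW.
6 reversals in total — an even number — so the step-chain sprocket turns the same way as the motor.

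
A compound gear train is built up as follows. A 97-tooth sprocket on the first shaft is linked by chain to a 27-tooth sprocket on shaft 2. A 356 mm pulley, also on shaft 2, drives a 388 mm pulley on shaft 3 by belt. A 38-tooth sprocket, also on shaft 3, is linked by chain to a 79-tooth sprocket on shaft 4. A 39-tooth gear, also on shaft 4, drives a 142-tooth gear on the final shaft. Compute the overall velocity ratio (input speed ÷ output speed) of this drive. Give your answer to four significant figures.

2.296

Each stage contributes driven/driver: chain 27/97 = 0.27835, belt 388/356 = 1.0899, chain 79/38 = 2.0789, gear mesh 142/39 = 3.641.
Overall: 0.27835 × 1.0899 × 2.0789 × 3.641 = 2.2964.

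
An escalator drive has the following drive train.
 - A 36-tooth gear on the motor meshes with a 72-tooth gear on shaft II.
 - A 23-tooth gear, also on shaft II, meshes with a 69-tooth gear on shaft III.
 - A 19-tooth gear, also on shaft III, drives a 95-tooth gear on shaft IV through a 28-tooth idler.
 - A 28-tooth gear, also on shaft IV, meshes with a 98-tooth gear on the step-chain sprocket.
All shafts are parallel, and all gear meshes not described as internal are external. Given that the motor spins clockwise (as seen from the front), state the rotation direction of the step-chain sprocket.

counterclockwise

the motor → shaft II: external mesh, 1 reversal → CCW.
shaft II → shaft III: external mesh, 1 reversal → CW.
shaft III → shaft IV: driver → idler → driven is 2 external meshes, 2 reversals → CW.
shaft IV → the step-chain sprocket: external mesh, 1 reversal → CCW.
5 reversals in total — an odd number — so the step-chain sprocket turns opposite to the motor.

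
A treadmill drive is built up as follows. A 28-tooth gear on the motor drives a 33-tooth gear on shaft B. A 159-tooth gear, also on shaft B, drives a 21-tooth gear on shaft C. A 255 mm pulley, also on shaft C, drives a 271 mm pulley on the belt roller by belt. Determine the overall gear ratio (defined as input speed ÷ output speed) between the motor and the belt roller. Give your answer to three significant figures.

Each stage contributes driven/driver: gear mesh 33/28 = 1.1786, gear mesh 21/159 = 0.13208, belt 271/255 = 1.0627.
Overall: 1.1786 × 0.13208 × 1.0627 = 0.16543.

0.165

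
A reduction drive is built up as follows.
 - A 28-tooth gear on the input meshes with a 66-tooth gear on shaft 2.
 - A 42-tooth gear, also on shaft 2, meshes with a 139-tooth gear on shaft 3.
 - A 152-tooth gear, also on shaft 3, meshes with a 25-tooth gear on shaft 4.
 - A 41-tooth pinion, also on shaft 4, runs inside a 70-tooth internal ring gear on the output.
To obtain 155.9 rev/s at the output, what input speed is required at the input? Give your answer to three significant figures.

Overall ratio R = 2.3571 × 3.3095 × 0.16447 × 1.7073 = 2.1906.
Required input speed = output speed × R = 155.9 × 2.1906 = 341.51 rev/s.

342 rev/s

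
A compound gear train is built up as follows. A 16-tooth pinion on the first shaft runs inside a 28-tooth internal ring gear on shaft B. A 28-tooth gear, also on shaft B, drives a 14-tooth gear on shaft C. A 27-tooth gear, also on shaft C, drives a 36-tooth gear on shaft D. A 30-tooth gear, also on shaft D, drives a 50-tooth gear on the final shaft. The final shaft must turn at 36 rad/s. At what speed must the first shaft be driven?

Overall ratio R = 1.75 × 0.5 × 1.3333 × 1.6667 = 1.9444.
Required input speed = output speed × R = 36 × 1.9444 = 70 rad/s.

70 rad/s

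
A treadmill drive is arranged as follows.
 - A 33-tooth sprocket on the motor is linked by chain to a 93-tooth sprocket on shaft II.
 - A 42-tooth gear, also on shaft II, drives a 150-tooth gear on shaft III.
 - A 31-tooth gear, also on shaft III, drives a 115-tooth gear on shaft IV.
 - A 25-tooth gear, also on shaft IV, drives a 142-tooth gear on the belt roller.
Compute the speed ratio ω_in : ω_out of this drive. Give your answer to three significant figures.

Each stage contributes driven/driver: chain 93/33 = 2.8182, gear mesh 150/42 = 3.5714, gear mesh 115/31 = 3.7097, gear mesh 142/25 = 5.68.
Overall: 2.8182 × 3.5714 × 3.7097 × 5.68 = 212.08.

212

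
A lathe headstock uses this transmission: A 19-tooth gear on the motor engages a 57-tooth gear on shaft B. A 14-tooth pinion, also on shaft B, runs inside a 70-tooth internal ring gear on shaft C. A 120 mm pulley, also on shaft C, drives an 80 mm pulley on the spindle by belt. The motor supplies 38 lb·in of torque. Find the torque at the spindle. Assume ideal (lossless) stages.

After the gear mesh (57/19): 38 × 3 = 114 lb·in
After the internal gear (70/14): 114 × 5 = 570 lb·in
After the belt (80/120): 570 × 0.66667 = 380 lb·in

380 lb·in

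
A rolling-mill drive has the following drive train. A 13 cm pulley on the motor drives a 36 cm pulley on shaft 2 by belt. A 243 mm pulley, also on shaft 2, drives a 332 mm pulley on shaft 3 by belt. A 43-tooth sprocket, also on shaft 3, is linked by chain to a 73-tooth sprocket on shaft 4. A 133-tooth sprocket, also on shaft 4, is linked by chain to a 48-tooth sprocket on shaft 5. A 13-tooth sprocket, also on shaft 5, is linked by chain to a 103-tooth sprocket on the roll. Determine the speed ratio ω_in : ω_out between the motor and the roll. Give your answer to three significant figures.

18.4

Each stage contributes driven/driver: belt 36/13 = 2.7692, belt 332/243 = 1.3663, chain 73/43 = 1.6977, chain 48/133 = 0.3609, chain 103/13 = 7.9231.
Overall: 2.7692 × 1.3663 × 1.6977 × 0.3609 × 7.9231 = 18.367.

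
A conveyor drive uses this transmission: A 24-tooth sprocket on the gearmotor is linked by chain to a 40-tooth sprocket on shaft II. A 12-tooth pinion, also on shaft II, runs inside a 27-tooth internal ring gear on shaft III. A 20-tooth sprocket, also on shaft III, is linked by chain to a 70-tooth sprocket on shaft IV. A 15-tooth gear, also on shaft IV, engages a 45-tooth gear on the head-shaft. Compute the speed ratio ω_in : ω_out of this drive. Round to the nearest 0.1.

Each stage contributes driven/driver: chain 40/24 = 1.6667, internal gear 27/12 = 2.25, chain 70/20 = 3.5, gear mesh 45/15 = 3.
Overall: 1.6667 × 2.25 × 3.5 × 3 = 39.375.

39.4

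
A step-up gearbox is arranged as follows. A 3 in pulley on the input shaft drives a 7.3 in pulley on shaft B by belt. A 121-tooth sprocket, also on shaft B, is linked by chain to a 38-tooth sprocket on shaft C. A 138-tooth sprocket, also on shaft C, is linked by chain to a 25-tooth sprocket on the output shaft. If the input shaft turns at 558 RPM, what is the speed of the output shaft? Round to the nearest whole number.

4031 RPM

Belt: ratio = 7.3/3 = 2.4333, so shaft B turns at 558 / 2.4333 = 229.32 RPM.
Chain: ratio = 38/121 = 0.31405, so shaft C turns at 229.32 / 0.31405 = 730.19 RPM.
Chain: ratio = 25/138 = 0.18116, so the output shaft turns at 730.19 / 0.18116 = 4030.6 RPM.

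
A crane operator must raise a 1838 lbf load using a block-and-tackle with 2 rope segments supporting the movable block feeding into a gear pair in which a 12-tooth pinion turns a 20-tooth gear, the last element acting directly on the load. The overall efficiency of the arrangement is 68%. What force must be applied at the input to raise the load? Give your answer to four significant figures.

Block-and-tackle MA = number of supporting rope parts = 2.
Gear pair MA = 20/12 = 1.6667.
Combined ideal MA = 2 × 1.6667 = 3.3333.
Actual MA = 3.3333 × 0.68 = 2.2667.
Effort = load / actual MA = 1838 / 2.2667 = 810.88 lbf.

810.9 lbf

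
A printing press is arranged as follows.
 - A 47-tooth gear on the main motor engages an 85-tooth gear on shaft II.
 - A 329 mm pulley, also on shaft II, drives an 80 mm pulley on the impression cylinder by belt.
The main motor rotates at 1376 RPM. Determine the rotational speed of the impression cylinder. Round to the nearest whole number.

3129 RPM

the main motor → shaft II (gear mesh, 85/47): 1376 ÷ 1.8085 = 760.85 RPM
shaft II → the impression cylinder (belt, 80/329): 760.85 ÷ 0.24316 = 3129 RPM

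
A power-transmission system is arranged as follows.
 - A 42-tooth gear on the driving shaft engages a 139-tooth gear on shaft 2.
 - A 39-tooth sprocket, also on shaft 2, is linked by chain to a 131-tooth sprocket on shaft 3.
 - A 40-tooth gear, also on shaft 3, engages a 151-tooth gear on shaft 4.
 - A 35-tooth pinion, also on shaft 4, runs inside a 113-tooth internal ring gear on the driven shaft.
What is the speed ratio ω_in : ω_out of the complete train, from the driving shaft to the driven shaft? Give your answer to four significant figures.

Each stage contributes driven/driver: gear mesh 139/42 = 3.3095, chain 131/39 = 3.359, gear mesh 151/40 = 3.775, internal gear 113/35 = 3.2286.
Overall: 3.3095 × 3.359 × 3.775 × 3.2286 = 135.49.

135.5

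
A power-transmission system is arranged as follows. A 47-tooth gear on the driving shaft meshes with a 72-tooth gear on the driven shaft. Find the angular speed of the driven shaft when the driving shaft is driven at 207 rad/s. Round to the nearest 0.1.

135.1 rad/s

the driving shaft → the driven shaft (gear mesh, 72/47): 207 ÷ 1.5319 = 135.12 rad/s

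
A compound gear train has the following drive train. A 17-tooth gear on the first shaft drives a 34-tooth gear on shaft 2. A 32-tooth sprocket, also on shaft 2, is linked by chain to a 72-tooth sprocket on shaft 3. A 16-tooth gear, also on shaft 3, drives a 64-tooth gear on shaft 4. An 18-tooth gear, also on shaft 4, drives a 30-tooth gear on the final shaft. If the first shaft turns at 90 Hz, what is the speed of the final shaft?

3 Hz

gear mesh 34/17 = 2 → 90/2 = 45 Hz
chain 72/32 = 2.25 → 45/2.25 = 20 Hz
gear mesh 64/16 = 4 → 20/4 = 5 Hz
gear mesh 30/18 = 1.6667 → 5/1.6667 = 3 Hz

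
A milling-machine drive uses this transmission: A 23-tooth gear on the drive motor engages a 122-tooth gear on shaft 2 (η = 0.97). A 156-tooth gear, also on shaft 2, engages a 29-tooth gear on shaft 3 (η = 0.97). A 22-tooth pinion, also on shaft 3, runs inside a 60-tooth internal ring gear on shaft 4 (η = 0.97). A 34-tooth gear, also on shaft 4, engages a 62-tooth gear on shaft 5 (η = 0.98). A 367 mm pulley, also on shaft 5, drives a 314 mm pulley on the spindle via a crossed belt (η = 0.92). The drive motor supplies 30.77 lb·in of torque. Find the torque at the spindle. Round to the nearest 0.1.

106.2 lb·in

Gear mesh: ratio = 122/23 = 5.3043; torque at shaft 2 = 30.77 × 5.3043 × 0.97 = 158.32 lb·in.
Gear mesh: ratio = 29/156 = 0.1859; torque at shaft 3 = 158.32 × 0.1859 × 0.97 = 28.548 lb·in.
Internal gear: ratio = 60/22 = 2.7273; torque at shaft 4 = 28.548 × 2.7273 × 0.97 = 75.523 lb·in.
Gear mesh: ratio = 62/34 = 1.8235; torque at shaft 5 = 75.523 × 1.8235 × 0.98 = 134.96 lb·in.
Belt: ratio = 314/367 = 0.85559; torque at the spindle = 134.96 × 0.85559 × 0.92 = 106.23 lb·in.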